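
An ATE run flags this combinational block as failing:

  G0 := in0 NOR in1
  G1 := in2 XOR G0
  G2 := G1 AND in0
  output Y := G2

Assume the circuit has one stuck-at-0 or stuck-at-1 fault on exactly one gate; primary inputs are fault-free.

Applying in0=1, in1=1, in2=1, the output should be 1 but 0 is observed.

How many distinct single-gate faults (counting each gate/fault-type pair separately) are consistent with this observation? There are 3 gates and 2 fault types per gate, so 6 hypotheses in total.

Fault-free: G0=0, G1=1, G2=1 → 1. Observed 0.
  G0 stuck-at-0: output 1 ✗
  G0 stuck-at-1: output 0 ✓
  G1 stuck-at-0: output 0 ✓
  G1 stuck-at-1: output 1 ✗
  G2 stuck-at-0: output 0 ✓
  G2 stuck-at-1: output 1 ✗
Consistent faults: {G0 stuck-at-1, G1 stuck-at-0, G2 stuck-at-0} — 3 in all.

3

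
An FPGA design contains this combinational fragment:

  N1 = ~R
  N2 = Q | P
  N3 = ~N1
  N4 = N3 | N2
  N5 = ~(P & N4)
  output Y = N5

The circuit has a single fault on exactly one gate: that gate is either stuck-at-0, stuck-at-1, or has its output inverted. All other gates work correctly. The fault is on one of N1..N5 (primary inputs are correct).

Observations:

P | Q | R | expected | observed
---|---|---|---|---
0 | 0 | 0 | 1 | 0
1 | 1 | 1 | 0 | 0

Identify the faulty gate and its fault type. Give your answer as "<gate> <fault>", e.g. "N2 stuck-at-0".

N5 stuck-at-0

Fault-free values for test 1 (P=0, Q=0, R=0): N1=1, N2=0, N3=0, N4=0, N5=1, giving Y=1. Observed 0.
Test 1: faults giving observed 0 are {N5 stuck-at-0, N5 inverted output}.
Test 2 (P=1, Q=1, R=1): fault-free N1=0, N2=1, N3=1, N4=1, N5=0 → 0; observed 0. Eliminates N5 inverted output.
Only N5 stuck-at-0 is consistent with every test.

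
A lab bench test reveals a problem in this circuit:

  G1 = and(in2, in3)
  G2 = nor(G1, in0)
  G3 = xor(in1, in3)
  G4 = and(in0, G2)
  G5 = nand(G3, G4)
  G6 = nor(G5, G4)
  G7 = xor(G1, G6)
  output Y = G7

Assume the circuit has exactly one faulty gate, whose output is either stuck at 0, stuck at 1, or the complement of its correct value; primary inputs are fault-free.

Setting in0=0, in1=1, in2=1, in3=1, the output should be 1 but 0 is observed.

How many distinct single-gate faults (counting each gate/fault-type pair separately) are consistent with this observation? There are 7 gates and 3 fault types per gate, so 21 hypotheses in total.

Fault-free: G1=1, G2=0, G3=0, G4=0, G5=1, G6=0, G7=1 → 1. Observed 0.
  G1: stuck-at-0, inverted output ✓; others ✗
  G2: none of the 3 fault types match ✗
  G3: none of the 3 fault types match ✗
  G4: none of the 3 fault types match ✗
  G5: stuck-at-0, inverted output ✓; others ✗
  G6: stuck-at-1, inverted output ✓; others ✗
  G7: stuck-at-0, inverted output ✓; others ✗
Consistent faults: {G1 stuck-at-0, G1 inverted output, G5 stuck-at-0, G5 inverted output, G6 stuck-at-1, G6 inverted output, G7 stuck-at-0, G7 inverted output} — 8 in all.

8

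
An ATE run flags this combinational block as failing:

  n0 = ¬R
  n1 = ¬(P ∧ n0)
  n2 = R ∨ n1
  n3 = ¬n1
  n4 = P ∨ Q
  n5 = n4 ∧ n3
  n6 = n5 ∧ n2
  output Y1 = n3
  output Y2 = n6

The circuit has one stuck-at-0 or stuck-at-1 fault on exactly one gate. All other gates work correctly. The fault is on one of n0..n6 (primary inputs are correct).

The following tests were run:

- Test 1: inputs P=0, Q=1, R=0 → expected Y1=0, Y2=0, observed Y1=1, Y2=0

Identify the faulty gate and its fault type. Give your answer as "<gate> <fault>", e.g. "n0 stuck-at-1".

n1 stuck-at-0

Fault-free values for test 1 (P=0, Q=1, R=0): n0=1, n1=1, n2=1, n3=0, n4=1, n5=0, n6=0, giving Y1=0, Y2=0. Observed Y1=1, Y2=0.
Test 1: faults giving observed Y1=1, Y2=0 are {n1 stuck-at-0}.
Only n1 stuck-at-0 is consistent with every test.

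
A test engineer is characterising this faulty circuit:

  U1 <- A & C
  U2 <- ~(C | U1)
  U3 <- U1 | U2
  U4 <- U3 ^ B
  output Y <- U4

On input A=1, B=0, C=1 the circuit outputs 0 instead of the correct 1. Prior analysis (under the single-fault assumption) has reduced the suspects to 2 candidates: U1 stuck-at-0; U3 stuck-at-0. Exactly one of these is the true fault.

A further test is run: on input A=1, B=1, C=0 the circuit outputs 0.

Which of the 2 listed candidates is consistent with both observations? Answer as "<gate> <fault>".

U1 stuck-at-0

Evaluate each candidate on input A=1, B=1, C=0:
  U1 stuck-at-0: U1=0 [stuck-at-0], U2=1, U3=1, U4=0 → 0 — matches
  U3 stuck-at-0: U1=0, U2=1, U3=0 [stuck-at-0], U4=1 → 1 — eliminated
Only U1 stuck-at-0 reproduces the observed 0.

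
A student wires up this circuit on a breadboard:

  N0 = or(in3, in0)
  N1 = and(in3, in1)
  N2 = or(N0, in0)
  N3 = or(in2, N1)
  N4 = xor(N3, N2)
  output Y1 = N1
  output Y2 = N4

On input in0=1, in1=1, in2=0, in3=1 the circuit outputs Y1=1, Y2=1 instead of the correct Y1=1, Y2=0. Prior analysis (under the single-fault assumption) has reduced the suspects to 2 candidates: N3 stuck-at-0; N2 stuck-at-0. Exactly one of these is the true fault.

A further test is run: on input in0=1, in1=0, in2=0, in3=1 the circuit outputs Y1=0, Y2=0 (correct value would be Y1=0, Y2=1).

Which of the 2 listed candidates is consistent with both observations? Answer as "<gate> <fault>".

Evaluate each candidate on input in0=1, in1=0, in2=0, in3=1:
  N3 stuck-at-0: N0=1, N1=0, N2=1, N3=0 [stuck-at-0], N4=1 → Y1=0, Y2=1 — eliminated
  N2 stuck-at-0: N0=1, N1=0, N2=0 [stuck-at-0], N3=0, N4=0 → Y1=0, Y2=0 — matches
Only N2 stuck-at-0 reproduces the observed Y1=0, Y2=0.

N2 stuck-at-0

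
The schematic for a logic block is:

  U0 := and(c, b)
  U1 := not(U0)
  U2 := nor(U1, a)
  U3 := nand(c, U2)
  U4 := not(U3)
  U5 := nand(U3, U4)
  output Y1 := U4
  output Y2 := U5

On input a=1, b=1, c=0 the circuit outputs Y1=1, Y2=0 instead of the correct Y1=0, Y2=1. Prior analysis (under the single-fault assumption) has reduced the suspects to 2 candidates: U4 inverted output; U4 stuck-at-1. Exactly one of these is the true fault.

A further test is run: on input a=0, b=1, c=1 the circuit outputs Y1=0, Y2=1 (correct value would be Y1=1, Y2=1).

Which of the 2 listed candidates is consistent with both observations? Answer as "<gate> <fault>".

U4 inverted output

Evaluate each candidate on input a=0, b=1, c=1:
  U4 inverted output: U0=1, U1=0, U2=1, U3=0, U4=0 [inverted output], U5=1 → Y1=0, Y2=1 — matches
  U4 stuck-at-1: U0=1, U1=0, U2=1, U3=0, U4=1 [stuck-at-1], U5=1 → Y1=1, Y2=1 — eliminated
Only U4 inverted output reproduces the observed Y1=0, Y2=1.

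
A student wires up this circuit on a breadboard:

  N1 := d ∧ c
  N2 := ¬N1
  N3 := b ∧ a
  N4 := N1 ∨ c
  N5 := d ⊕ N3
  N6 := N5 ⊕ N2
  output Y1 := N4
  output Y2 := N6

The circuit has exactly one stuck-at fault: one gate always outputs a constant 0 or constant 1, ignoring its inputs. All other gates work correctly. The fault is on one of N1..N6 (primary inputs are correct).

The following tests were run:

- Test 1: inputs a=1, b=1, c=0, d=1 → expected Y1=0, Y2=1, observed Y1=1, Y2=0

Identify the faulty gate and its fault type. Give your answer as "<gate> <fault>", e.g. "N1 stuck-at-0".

Fault-free values for test 1 (a=1, b=1, c=0, d=1): N1=0, N2=1, N3=1, N4=0, N5=0, N6=1, giving Y1=0, Y2=1. Observed Y1=1, Y2=0.
Test 1: faults giving observed Y1=1, Y2=0 are {N1 stuck-at-1}.
Only N1 stuck-at-1 is consistent with every test.

N1 stuck-at-1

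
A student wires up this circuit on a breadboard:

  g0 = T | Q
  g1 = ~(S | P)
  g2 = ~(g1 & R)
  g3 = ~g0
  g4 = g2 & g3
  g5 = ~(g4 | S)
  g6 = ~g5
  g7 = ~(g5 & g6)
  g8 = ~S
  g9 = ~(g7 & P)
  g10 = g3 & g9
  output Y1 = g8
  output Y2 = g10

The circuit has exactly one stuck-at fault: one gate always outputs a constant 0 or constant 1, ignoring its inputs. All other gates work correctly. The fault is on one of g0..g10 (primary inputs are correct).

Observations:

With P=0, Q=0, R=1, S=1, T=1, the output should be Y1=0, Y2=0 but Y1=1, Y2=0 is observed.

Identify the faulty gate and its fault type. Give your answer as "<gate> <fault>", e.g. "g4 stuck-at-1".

Fault-free values for test 1 (P=0, Q=0, R=1, S=1, T=1): g0=1, g1=0, g2=1, g3=0, g4=0, g5=0, g6=1, g7=1, g8=0, g9=1, g10=0, giving Y1=0, Y2=0. Observed Y1=1, Y2=0.
Test 1: faults giving observed Y1=1, Y2=0 are {g8 stuck-at-1}.
Only g8 stuck-at-1 is consistent with every test.

g8 stuck-at-1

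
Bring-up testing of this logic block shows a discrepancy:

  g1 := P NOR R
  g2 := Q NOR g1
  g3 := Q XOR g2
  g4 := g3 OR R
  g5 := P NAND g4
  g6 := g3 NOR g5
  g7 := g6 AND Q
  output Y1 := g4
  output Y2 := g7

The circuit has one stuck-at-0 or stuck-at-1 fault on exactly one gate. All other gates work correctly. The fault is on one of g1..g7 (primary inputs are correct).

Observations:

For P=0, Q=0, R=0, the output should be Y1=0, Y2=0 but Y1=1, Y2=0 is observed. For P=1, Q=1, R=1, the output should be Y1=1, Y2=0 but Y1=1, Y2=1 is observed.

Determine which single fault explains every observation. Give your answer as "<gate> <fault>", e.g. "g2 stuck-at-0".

g2 stuck-at-1

Fault-free values for test 1 (P=0, Q=0, R=0): g1=1, g2=0, g3=0, g4=0, g5=1, g6=0, g7=0, giving Y1=0, Y2=0. Observed Y1=1, Y2=0.
Test 1: faults giving observed Y1=1, Y2=0 are {g1 stuck-at-0, g2 stuck-at-1, g3 stuck-at-1, g4 stuck-at-1}.
Test 2 (P=1, Q=1, R=1): fault-free g1=0, g2=0, g3=1, g4=1, g5=0, g6=0, g7=0 → Y1=1, Y2=0; observed Y1=1, Y2=1. Eliminates g1 stuck-at-0, g3 stuck-at-1, g4 stuck-at-1.
Only g2 stuck-at-1 is consistent with every test.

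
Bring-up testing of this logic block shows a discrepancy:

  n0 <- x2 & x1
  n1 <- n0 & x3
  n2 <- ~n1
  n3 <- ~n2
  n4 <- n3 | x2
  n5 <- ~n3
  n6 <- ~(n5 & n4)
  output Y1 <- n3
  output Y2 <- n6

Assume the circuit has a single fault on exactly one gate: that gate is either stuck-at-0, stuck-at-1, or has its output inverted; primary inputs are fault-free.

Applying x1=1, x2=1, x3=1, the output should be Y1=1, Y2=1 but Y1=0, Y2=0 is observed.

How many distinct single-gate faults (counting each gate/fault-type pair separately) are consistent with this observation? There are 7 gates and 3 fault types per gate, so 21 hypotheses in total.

Fault-free: n0=1, n1=1, n2=0, n3=1, n4=1, n5=0, n6=1 → Y1=1, Y2=1. Observed Y1=0, Y2=0.
  n0: stuck-at-0, inverted output ✓; others ✗
  n1: stuck-at-0, inverted output ✓; others ✗
  n2: stuck-at-1, inverted output ✓; others ✗
  n3: stuck-at-0, inverted output ✓; others ✗
  n4: none of the 3 fault types match ✗
  n5: none of the 3 fault types match ✗
  n6: none of the 3 fault types match ✗
Consistent faults: {n0 stuck-at-0, n0 inverted output, n1 stuck-at-0, n1 inverted output, n2 stuck-at-1, n2 inverted output, n3 stuck-at-0, n3 inverted output} — 8 in all.

8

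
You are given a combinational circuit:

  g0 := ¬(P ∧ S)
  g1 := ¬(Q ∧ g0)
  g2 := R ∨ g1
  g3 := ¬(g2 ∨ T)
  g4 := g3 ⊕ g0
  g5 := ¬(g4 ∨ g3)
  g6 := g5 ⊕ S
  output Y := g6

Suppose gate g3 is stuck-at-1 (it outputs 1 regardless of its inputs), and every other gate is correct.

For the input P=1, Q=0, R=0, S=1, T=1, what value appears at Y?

Propagate with g3 forced: g0=0, g1=1, g2=1, g3=1 [stuck-at-1], g4=1, g5=0, g6=1.
So Y = 1. (Without the fault it would be 0.)

1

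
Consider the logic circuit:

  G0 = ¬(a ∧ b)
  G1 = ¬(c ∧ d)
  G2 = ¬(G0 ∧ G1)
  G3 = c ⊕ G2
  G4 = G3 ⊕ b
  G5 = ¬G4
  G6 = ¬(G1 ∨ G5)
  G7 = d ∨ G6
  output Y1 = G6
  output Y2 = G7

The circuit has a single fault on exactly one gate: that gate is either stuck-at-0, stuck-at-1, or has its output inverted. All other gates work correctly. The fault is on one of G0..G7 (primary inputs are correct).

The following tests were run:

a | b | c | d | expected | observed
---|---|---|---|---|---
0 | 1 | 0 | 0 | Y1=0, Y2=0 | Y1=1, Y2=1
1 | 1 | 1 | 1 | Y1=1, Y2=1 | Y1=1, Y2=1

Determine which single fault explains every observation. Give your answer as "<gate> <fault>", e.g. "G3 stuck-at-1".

G6 stuck-at-1

Fault-free values for test 1 (a=0, b=1, c=0, d=0): G0=1, G1=1, G2=0, G3=0, G4=1, G5=0, G6=0, G7=0, giving Y1=0, Y2=0. Observed Y1=1, Y2=1.
Test 1: faults giving observed Y1=1, Y2=1 are {G6 stuck-at-1, G6 inverted output}.
Test 2 (a=1, b=1, c=1, d=1): fault-free G0=0, G1=0, G2=1, G3=0, G4=1, G5=0, G6=1, G7=1 → Y1=1, Y2=1; observed Y1=1, Y2=1. Eliminates G6 inverted output.
Only G6 stuck-at-1 is consistent with every test.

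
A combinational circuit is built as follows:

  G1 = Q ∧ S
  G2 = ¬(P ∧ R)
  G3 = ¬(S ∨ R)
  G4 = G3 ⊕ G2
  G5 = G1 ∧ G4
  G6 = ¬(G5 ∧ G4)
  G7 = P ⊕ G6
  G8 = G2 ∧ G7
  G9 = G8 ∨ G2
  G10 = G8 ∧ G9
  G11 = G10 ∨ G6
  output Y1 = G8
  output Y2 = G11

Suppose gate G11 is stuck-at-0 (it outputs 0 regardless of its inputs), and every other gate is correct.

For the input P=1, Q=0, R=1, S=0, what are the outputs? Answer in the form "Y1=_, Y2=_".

Propagate with G11 forced: G1=0, G2=0, G3=0, G4=0, G5=0, G6=1, G7=0, G8=0, G9=0, G10=0, G11=0 [stuck-at-0].
So the outputs are Y1=0, Y2=0. (Without the fault they would be Y1=0, Y2=1.)

Y1=0, Y2=0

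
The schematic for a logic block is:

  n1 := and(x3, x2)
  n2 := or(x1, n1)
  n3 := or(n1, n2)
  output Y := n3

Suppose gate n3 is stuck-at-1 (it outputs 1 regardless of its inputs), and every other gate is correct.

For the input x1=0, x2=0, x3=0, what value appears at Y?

Propagate with n3 forced: n1=0, n2=0, n3=1 [stuck-at-1].
So Y = 1. (Without the fault it would be 0.)

1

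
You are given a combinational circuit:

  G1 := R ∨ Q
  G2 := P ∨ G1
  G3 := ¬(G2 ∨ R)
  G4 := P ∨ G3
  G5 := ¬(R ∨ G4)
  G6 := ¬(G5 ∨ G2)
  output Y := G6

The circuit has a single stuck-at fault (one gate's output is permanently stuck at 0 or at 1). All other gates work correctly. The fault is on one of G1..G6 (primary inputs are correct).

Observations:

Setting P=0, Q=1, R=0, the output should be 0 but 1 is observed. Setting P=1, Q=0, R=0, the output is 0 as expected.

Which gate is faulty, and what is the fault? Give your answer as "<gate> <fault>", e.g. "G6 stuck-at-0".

Fault-free values for test 1 (P=0, Q=1, R=0): G1=1, G2=1, G3=0, G4=0, G5=1, G6=0, giving Y=0. Observed 1.
Test 1: faults giving observed 1 are {G1 stuck-at-0, G2 stuck-at-0, G6 stuck-at-1}.
Test 2 (P=1, Q=0, R=0): fault-free G1=0, G2=1, G3=0, G4=1, G5=0, G6=0 → 0; observed 0. Eliminates G2 stuck-at-0, G6 stuck-at-1.
Only G1 stuck-at-0 is consistent with every test.

G1 stuck-at-0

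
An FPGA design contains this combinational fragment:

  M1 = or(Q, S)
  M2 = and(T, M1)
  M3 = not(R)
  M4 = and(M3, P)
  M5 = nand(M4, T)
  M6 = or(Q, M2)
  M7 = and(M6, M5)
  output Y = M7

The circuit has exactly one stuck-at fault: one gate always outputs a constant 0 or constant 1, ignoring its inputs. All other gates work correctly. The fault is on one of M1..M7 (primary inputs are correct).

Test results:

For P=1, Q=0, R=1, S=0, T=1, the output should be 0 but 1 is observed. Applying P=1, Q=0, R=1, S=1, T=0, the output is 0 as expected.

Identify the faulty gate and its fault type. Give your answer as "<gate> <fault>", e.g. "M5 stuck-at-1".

M1 stuck-at-1

Fault-free values for test 1 (P=1, Q=0, R=1, S=0, T=1): M1=0, M2=0, M3=0, M4=0, M5=1, M6=0, M7=0, giving Y=0. Observed 1.
Test 1: faults giving observed 1 are {M1 stuck-at-1, M2 stuck-at-1, M6 stuck-at-1, M7 stuck-at-1}.
Test 2 (P=1, Q=0, R=1, S=1, T=0): fault-free M1=1, M2=0, M3=0, M4=0, M5=1, M6=0, M7=0 → 0; observed 0. Eliminates M2 stuck-at-1, M6 stuck-at-1, M7 stuck-at-1.
Only M1 stuck-at-1 is consistent with every test.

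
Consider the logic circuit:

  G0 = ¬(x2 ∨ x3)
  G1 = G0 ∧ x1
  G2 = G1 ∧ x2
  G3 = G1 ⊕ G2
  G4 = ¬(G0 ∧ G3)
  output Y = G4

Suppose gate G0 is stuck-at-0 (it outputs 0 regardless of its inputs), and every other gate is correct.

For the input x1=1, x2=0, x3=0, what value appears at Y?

1

Propagate with G0 forced: G0=0 [stuck-at-0], G1=0, G2=0, G3=0, G4=1.
So Y = 1. (Without the fault it would be 0.)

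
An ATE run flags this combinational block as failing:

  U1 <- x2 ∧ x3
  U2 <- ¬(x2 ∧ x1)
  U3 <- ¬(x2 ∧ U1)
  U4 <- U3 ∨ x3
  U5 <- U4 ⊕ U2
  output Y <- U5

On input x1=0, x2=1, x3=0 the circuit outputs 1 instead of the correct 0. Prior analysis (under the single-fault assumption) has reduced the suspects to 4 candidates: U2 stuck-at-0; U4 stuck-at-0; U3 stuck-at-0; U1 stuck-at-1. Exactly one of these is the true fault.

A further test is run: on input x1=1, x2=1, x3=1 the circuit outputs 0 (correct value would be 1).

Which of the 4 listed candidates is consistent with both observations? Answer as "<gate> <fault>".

Evaluate each candidate on input x1=1, x2=1, x3=1:
  U2 stuck-at-0: U1=1, U2=0 [stuck-at-0], U3=0, U4=1, U5=1 → 1 — eliminated
  U4 stuck-at-0: U1=1, U2=0, U3=0, U4=0 [stuck-at-0], U5=0 → 0 — matches
  U3 stuck-at-0: U1=1, U2=0, U3=0 [stuck-at-0], U4=1, U5=1 → 1 — eliminated
  U1 stuck-at-1: U1=1 [stuck-at-1], U2=0, U3=0, U4=1, U5=1 → 1 — eliminated
Only U4 stuck-at-0 reproduces the observed 0.

U4 stuck-at-0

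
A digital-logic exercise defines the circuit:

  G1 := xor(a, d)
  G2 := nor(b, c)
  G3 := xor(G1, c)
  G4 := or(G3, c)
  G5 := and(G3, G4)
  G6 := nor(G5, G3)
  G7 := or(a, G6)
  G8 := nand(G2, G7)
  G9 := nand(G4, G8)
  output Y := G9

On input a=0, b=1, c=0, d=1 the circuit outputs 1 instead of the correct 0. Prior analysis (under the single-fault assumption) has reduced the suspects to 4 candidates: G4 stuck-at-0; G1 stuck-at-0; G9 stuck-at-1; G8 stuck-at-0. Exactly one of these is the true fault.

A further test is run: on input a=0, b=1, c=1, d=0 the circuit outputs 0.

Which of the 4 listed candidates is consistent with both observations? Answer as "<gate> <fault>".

Evaluate each candidate on input a=0, b=1, c=1, d=0:
  G4 stuck-at-0: G1=0, G2=0, G3=1, G4=0 [stuck-at-0], G5=0, G6=0, G7=0, G8=1, G9=1 → 1 — eliminated
  G1 stuck-at-0: G1=0 [stuck-at-0], G2=0, G3=1, G4=1, G5=1, G6=0, G7=0, G8=1, G9=0 → 0 — matches
  G9 stuck-at-1: G1=0, G2=0, G3=1, G4=1, G5=1, G6=0, G7=0, G8=1, G9=1 [stuck-at-1] → 1 — eliminated
  G8 stuck-at-0: G1=0, G2=0, G3=1, G4=1, G5=1, G6=0, G7=0, G8=0 [stuck-at-0], G9=1 → 1 — eliminated
Only G1 stuck-at-0 reproduces the observed 0.

G1 stuck-at-0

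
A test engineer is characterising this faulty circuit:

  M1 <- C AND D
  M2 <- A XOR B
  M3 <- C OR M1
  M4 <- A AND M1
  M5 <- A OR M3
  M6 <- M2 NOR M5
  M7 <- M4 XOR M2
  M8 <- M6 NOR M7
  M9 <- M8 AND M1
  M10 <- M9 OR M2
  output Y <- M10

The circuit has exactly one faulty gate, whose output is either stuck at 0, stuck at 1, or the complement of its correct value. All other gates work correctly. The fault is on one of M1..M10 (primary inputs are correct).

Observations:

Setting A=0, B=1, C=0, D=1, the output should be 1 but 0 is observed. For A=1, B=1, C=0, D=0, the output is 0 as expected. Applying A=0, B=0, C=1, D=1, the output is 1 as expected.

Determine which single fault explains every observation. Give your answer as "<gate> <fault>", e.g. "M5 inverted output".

M2 stuck-at-0

Fault-free values for test 1 (A=0, B=1, C=0, D=1): M1=0, M2=1, M3=0, M4=0, M5=0, M6=0, M7=1, M8=0, M9=0, M10=1, giving Y=1. Observed 0.
Test 1: faults giving observed 0 are {M2 stuck-at-0, M2 inverted output, M10 stuck-at-0, M10 inverted output}.
Test 2 (A=1, B=1, C=0, D=0): fault-free M1=0, M2=0, M3=0, M4=0, M5=1, M6=0, M7=0, M8=1, M9=0, M10=0 → 0; observed 0. Eliminates M2 inverted output, M10 inverted output.
Test 3 (A=0, B=0, C=1, D=1): fault-free M1=1, M2=0, M3=1, M4=0, M5=1, M6=0, M7=0, M8=1, M9=1, M10=1 → 1; observed 1. Eliminates M10 stuck-at-0.
Only M2 stuck-at-0 is consistent with every test.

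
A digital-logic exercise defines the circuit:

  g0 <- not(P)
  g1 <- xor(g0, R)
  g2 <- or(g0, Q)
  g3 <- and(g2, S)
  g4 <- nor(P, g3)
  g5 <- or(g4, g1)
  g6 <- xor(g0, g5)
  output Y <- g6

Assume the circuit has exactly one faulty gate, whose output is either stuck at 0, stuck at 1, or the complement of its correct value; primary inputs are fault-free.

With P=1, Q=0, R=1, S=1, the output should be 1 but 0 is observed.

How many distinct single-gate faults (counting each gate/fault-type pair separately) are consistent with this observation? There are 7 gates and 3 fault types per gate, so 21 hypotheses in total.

6

Fault-free: g0=0, g1=1, g2=0, g3=0, g4=0, g5=1, g6=1 → 1. Observed 0.
  g0: none of the 3 fault types match ✗
  g1: stuck-at-0, inverted output ✓; others ✗
  g2: none of the 3 fault types match ✗
  g3: none of the 3 fault types match ✗
  g4: none of the 3 fault types match ✗
  g5: stuck-at-0, inverted output ✓; others ✗
  g6: stuck-at-0, inverted output ✓; others ✗
Consistent faults: {g1 stuck-at-0, g1 inverted output, g5 stuck-at-0, g5 inverted output, g6 stuck-at-0, g6 inverted output} — 6 in all.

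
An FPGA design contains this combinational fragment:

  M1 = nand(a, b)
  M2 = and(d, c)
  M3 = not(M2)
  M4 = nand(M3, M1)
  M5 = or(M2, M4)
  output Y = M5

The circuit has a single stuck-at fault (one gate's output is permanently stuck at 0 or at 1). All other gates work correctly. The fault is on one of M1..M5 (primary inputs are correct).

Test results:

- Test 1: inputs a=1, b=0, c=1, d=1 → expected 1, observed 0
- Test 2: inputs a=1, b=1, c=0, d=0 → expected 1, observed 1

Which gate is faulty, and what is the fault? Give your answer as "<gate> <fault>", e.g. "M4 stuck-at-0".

M2 stuck-at-0

Fault-free values for test 1 (a=1, b=0, c=1, d=1): M1=1, M2=1, M3=0, M4=1, M5=1, giving Y=1. Observed 0.
Test 1: faults giving observed 0 are {M2 stuck-at-0, M5 stuck-at-0}.
Test 2 (a=1, b=1, c=0, d=0): fault-free M1=0, M2=0, M3=1, M4=1, M5=1 → 1; observed 1. Eliminates M5 stuck-at-0.
Only M2 stuck-at-0 is consistent with every test.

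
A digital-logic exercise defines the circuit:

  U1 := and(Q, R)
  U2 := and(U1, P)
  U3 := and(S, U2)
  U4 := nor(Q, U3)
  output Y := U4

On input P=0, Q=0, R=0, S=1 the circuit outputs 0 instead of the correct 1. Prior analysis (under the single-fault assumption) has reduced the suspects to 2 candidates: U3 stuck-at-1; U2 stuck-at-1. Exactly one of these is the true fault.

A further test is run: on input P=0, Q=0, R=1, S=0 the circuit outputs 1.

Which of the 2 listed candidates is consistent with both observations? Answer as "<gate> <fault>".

Evaluate each candidate on input P=0, Q=0, R=1, S=0:
  U3 stuck-at-1: U1=0, U2=0, U3=1 [stuck-at-1], U4=0 → 0 — eliminated
  U2 stuck-at-1: U1=0, U2=1 [stuck-at-1], U3=0, U4=1 → 1 — matches
Only U2 stuck-at-1 reproduces the observed 1.

U2 stuck-at-1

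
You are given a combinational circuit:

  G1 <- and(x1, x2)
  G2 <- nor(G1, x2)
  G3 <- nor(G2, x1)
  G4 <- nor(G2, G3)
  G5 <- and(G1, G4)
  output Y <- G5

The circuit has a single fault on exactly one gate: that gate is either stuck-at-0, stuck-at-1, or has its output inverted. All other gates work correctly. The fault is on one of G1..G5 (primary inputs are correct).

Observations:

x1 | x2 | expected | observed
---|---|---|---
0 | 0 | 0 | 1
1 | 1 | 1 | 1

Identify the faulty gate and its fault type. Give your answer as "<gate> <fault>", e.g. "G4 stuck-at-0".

G5 stuck-at-1

Fault-free values for test 1 (x1=0, x2=0): G1=0, G2=1, G3=0, G4=0, G5=0, giving Y=0. Observed 1.
Test 1: faults giving observed 1 are {G5 stuck-at-1, G5 inverted output}.
Test 2 (x1=1, x2=1): fault-free G1=1, G2=0, G3=0, G4=1, G5=1 → 1; observed 1. Eliminates G5 inverted output.
Only G5 stuck-at-1 is consistent with every test.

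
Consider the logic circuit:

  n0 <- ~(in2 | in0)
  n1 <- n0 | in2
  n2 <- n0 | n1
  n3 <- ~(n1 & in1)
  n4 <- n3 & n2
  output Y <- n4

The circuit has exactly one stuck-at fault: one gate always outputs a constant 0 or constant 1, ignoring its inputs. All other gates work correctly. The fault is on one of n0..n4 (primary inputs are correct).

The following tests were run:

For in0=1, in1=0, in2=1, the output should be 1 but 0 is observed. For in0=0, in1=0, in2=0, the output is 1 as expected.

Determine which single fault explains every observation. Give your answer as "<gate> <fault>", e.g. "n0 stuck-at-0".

Fault-free values for test 1 (in0=1, in1=0, in2=1): n0=0, n1=1, n2=1, n3=1, n4=1, giving Y=1. Observed 0.
Test 1: faults giving observed 0 are {n1 stuck-at-0, n2 stuck-at-0, n3 stuck-at-0, n4 stuck-at-0}.
Test 2 (in0=0, in1=0, in2=0): fault-free n0=1, n1=1, n2=1, n3=1, n4=1 → 1; observed 1. Eliminates n2 stuck-at-0, n3 stuck-at-0, n4 stuck-at-0.
Only n1 stuck-at-0 is consistent with every test.

n1 stuck-at-0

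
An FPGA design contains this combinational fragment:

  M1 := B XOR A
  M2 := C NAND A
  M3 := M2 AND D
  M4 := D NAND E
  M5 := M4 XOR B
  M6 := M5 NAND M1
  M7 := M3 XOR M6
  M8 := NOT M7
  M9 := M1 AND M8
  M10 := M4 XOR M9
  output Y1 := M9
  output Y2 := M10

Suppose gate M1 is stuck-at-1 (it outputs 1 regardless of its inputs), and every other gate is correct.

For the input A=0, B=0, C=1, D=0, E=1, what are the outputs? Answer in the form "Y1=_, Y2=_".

Propagate with M1 forced: M1=1 [stuck-at-1], M2=1, M3=0, M4=1, M5=1, M6=0, M7=0, M8=1, M9=1, M10=0.
So the outputs are Y1=1, Y2=0. (Without the fault they would be Y1=0, Y2=1.)

Y1=1, Y2=0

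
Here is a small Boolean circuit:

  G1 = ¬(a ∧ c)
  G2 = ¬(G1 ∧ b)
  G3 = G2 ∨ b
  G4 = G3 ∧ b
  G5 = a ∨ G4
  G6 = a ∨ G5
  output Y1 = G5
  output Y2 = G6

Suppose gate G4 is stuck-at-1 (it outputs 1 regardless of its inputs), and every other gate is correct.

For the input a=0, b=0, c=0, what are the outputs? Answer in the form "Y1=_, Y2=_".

Propagate with G4 forced: G1=1, G2=1, G3=1, G4=1 [stuck-at-1], G5=1, G6=1.
So the outputs are Y1=1, Y2=1. (Without the fault they would be Y1=0, Y2=0.)

Y1=1, Y2=1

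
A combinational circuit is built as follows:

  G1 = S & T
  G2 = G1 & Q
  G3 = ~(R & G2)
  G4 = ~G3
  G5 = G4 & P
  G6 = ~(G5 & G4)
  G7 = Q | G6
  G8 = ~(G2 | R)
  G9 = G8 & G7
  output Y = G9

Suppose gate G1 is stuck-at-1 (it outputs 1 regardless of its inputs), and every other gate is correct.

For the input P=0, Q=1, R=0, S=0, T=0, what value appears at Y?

0

Propagate with G1 forced: G1=1 [stuck-at-1], G2=1, G3=1, G4=0, G5=0, G6=1, G7=1, G8=0, G9=0.
So Y = 0. (Without the fault it would be 1.)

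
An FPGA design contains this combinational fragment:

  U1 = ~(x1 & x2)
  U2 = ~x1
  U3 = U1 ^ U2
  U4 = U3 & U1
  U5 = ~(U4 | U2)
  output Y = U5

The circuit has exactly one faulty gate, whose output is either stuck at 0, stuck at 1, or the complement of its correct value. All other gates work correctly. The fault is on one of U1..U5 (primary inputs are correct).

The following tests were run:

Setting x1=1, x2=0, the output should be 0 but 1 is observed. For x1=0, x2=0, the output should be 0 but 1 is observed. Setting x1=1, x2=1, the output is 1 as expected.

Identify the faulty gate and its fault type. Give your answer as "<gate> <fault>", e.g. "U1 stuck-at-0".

Fault-free values for test 1 (x1=1, x2=0): U1=1, U2=0, U3=1, U4=1, U5=0, giving Y=0. Observed 1.
Test 1: faults giving observed 1 are {U1 stuck-at-0, U1 inverted output, U3 stuck-at-0, U3 inverted output, U4 stuck-at-0, U4 inverted output, U5 stuck-at-1, U5 inverted output}.
Test 2 (x1=0, x2=0): fault-free U1=1, U2=1, U3=0, U4=0, U5=0 → 0; observed 1. Eliminates U1 stuck-at-0, U1 inverted output, U3 stuck-at-0, U3 inverted output, U4 stuck-at-0, U4 inverted output.
Test 3 (x1=1, x2=1): fault-free U1=0, U2=0, U3=0, U4=0, U5=1 → 1; observed 1. Eliminates U5 inverted output.
Only U5 stuck-at-1 is consistent with every test.

U5 stuck-at-1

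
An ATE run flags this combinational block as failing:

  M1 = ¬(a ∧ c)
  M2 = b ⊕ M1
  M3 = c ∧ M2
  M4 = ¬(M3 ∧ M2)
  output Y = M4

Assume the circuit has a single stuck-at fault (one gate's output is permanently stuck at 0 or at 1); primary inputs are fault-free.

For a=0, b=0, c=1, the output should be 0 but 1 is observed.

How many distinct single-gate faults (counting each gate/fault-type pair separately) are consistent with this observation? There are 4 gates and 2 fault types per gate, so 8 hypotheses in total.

4

Fault-free: M1=1, M2=1, M3=1, M4=0 → 0. Observed 1.
  M1 stuck-at-0: output 1 ✓
  M1 stuck-at-1: output 0 ✗
  M2 stuck-at-0: output 1 ✓
  M2 stuck-at-1: output 0 ✗
  M3 stuck-at-0: output 1 ✓
  M3 stuck-at-1: output 0 ✗
  M4 stuck-at-0: output 0 ✗
  M4 stuck-at-1: output 1 ✓
Consistent faults: {M1 stuck-at-0, M2 stuck-at-0, M3 stuck-at-0, M4 stuck-at-1} — 4 in all.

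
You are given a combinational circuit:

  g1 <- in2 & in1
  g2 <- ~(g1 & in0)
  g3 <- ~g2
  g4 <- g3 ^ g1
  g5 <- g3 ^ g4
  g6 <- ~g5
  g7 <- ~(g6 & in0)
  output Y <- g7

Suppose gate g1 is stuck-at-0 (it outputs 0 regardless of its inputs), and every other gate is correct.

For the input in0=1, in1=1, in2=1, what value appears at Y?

Propagate with g1 forced: g1=0 [stuck-at-0], g2=1, g3=0, g4=0, g5=0, g6=1, g7=0.
So Y = 0. (Without the fault it would be 1.)

0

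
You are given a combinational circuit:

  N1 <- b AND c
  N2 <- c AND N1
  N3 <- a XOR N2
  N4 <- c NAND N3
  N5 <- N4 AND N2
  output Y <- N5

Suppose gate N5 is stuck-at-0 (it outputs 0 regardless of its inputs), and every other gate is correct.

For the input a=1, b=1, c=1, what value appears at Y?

0

Propagate with N5 forced: N1=1, N2=1, N3=0, N4=1, N5=0 [stuck-at-0].
So Y = 0. (Without the fault it would be 1.)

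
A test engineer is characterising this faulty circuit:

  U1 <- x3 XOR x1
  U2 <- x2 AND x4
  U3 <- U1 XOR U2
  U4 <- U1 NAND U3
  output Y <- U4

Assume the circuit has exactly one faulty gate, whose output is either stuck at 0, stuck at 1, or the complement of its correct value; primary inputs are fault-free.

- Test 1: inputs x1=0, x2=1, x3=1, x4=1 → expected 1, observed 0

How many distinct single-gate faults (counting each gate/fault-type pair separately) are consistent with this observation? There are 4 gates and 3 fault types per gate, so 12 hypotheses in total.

Fault-free: U1=1, U2=1, U3=0, U4=1 → 1. Observed 0.
  U1 stuck-at-0: output 1 ✗
  U1 stuck-at-1: output 1 ✗
  U1 inverted output: output 1 ✗
  U2 stuck-at-0: output 0 ✓
  U2 stuck-at-1: output 1 ✗
  U2 inverted output: output 0 ✓
  U3 stuck-at-0: output 1 ✗
  U3 stuck-at-1: output 0 ✓
  U3 inverted output: output 0 ✓
  U4 stuck-at-0: output 0 ✓
  U4 stuck-at-1: output 1 ✗
  U4 inverted output: output 0 ✓
Consistent faults: {U2 stuck-at-0, U2 inverted output, U3 stuck-at-1, U3 inverted output, U4 stuck-at-0, U4 inverted output} — 6 in all.

6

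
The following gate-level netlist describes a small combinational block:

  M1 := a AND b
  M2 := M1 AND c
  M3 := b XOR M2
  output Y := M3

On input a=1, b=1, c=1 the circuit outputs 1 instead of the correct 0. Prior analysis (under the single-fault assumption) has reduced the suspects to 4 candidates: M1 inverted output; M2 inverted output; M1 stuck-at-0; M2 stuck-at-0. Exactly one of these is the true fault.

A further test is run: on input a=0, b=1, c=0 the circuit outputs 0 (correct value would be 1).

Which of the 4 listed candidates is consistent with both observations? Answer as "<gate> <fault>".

M2 inverted output

Evaluate each candidate on input a=0, b=1, c=0:
  M1 inverted output: M1=1 [inverted output], M2=0, M3=1 → 1 — eliminated
  M2 inverted output: M1=0, M2=1 [inverted output], M3=0 → 0 — matches
  M1 stuck-at-0: M1=0 [stuck-at-0], M2=0, M3=1 → 1 — eliminated
  M2 stuck-at-0: M1=0, M2=0 [stuck-at-0], M3=1 → 1 — eliminated
Only M2 inverted output reproduces the observed 0.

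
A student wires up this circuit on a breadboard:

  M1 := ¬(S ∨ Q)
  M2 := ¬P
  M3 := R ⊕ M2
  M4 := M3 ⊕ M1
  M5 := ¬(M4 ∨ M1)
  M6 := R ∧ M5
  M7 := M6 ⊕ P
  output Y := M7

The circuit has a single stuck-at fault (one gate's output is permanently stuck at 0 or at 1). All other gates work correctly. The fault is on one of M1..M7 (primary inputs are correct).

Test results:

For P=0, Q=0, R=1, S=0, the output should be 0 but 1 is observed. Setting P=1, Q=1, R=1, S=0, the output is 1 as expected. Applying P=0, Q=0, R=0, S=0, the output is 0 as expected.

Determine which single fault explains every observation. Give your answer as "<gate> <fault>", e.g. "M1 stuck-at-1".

Fault-free values for test 1 (P=0, Q=0, R=1, S=0): M1=1, M2=1, M3=0, M4=1, M5=0, M6=0, M7=0, giving Y=0. Observed 1.
Test 1: faults giving observed 1 are {M1 stuck-at-0, M5 stuck-at-1, M6 stuck-at-1, M7 stuck-at-1}.
Test 2 (P=1, Q=1, R=1, S=0): fault-free M1=0, M2=0, M3=1, M4=1, M5=0, M6=0, M7=1 → 1; observed 1. Eliminates M5 stuck-at-1, M6 stuck-at-1.
Test 3 (P=0, Q=0, R=0, S=0): fault-free M1=1, M2=1, M3=1, M4=0, M5=0, M6=0, M7=0 → 0; observed 0. Eliminates M7 stuck-at-1.
Only M1 stuck-at-0 is consistent with every test.

M1 stuck-at-0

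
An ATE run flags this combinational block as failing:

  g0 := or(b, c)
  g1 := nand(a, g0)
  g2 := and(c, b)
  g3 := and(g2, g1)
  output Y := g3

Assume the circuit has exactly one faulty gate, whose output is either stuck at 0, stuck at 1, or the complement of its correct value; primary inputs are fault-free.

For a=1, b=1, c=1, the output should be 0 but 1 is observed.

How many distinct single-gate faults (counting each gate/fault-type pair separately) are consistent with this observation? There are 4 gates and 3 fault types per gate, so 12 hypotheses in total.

Fault-free: g0=1, g1=0, g2=1, g3=0 → 0. Observed 1.
  g0 stuck-at-0: output 1 ✓
  g0 stuck-at-1: output 0 ✗
  g0 inverted output: output 1 ✓
  g1 stuck-at-0: output 0 ✗
  g1 stuck-at-1: output 1 ✓
  g1 inverted output: output 1 ✓
  g2 stuck-at-0: output 0 ✗
  g2 stuck-at-1: output 0 ✗
  g2 inverted output: output 0 ✗
  g3 stuck-at-0: output 0 ✗
  g3 stuck-at-1: output 1 ✓
  g3 inverted output: output 1 ✓
Consistent faults: {g0 stuck-at-0, g0 inverted output, g1 stuck-at-1, g1 inverted output, g3 stuck-at-1, g3 inverted output} — 6 in all.

6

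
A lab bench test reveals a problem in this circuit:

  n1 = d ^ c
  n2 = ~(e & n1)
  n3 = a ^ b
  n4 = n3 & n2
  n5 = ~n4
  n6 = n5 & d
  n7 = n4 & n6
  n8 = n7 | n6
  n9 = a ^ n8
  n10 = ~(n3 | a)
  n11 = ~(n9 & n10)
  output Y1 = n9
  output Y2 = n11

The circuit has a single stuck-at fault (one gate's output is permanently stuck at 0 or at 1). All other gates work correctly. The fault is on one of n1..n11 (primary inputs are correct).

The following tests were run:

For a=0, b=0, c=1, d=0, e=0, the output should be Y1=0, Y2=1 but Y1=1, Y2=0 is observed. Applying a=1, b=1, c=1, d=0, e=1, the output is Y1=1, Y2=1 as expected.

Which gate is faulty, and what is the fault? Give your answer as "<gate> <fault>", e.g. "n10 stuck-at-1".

Fault-free values for test 1 (a=0, b=0, c=1, d=0, e=0): n1=1, n2=1, n3=0, n4=0, n5=1, n6=0, n7=0, n8=0, n9=0, n10=1, n11=1, giving Y1=0, Y2=1. Observed Y1=1, Y2=0.
Test 1: faults giving observed Y1=1, Y2=0 are {n6 stuck-at-1, n7 stuck-at-1, n8 stuck-at-1, n9 stuck-at-1}.
Test 2 (a=1, b=1, c=1, d=0, e=1): fault-free n1=1, n2=0, n3=0, n4=0, n5=1, n6=0, n7=0, n8=0, n9=1, n10=0, n11=1 → Y1=1, Y2=1; observed Y1=1, Y2=1. Eliminates n6 stuck-at-1, n7 stuck-at-1, n8 stuck-at-1.
Only n9 stuck-at-1 is consistent with every test.

n9 stuck-at-1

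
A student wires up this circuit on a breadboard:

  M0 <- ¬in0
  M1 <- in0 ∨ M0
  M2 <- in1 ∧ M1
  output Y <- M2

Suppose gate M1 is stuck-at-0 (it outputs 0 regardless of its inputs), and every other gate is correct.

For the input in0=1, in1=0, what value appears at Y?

Propagate with M1 forced: M0=0, M1=0 [stuck-at-0], M2=0.
So Y = 0. (Same as the fault-free value — the fault is masked on this input.)

0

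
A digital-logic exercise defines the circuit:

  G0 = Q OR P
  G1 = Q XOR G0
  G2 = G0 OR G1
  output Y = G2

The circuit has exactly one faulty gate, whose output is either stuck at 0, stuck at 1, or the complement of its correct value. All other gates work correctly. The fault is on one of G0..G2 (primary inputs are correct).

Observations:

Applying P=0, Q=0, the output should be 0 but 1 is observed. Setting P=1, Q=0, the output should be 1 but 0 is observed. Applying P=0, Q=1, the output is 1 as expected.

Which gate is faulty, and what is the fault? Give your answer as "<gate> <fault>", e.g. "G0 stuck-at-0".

Fault-free values for test 1 (P=0, Q=0): G0=0, G1=0, G2=0, giving Y=0. Observed 1.
Test 1: faults giving observed 1 are {G0 stuck-at-1, G0 inverted output, G1 stuck-at-1, G1 inverted output, G2 stuck-at-1, G2 inverted output}.
Test 2 (P=1, Q=0): fault-free G0=1, G1=1, G2=1 → 1; observed 0. Eliminates G0 stuck-at-1, G1 stuck-at-1, G1 inverted output, G2 stuck-at-1.
Test 3 (P=0, Q=1): fault-free G0=1, G1=0, G2=1 → 1; observed 1. Eliminates G2 inverted output.
Only G0 inverted output is consistent with every test.

G0 inverted output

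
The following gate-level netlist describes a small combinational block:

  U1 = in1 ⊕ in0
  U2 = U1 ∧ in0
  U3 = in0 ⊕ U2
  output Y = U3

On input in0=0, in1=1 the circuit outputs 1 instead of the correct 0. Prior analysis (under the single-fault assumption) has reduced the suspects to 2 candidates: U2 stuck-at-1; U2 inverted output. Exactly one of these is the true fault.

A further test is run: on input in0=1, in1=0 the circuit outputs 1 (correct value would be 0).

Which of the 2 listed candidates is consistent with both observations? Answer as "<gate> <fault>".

Evaluate each candidate on input in0=1, in1=0:
  U2 stuck-at-1: U1=1, U2=1 [stuck-at-1], U3=0 → 0 — eliminated
  U2 inverted output: U1=1, U2=0 [inverted output], U3=1 → 1 — matches
Only U2 inverted output reproduces the observed 1.

U2 inverted output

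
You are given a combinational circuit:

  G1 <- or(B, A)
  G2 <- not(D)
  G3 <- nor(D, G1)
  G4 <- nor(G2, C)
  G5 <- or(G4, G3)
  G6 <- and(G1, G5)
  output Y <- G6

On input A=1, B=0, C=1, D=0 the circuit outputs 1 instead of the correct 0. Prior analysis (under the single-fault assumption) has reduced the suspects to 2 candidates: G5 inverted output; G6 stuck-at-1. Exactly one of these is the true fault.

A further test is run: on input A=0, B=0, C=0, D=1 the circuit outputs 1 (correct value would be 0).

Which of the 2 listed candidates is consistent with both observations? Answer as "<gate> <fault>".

Evaluate each candidate on input A=0, B=0, C=0, D=1:
  G5 inverted output: G1=0, G2=0, G3=0, G4=1, G5=0 [inverted output], G6=0 → 0 — eliminated
  G6 stuck-at-1: G1=0, G2=0, G3=0, G4=1, G5=1, G6=1 [stuck-at-1] → 1 — matches
Only G6 stuck-at-1 reproduces the observed 1.

G6 stuck-at-1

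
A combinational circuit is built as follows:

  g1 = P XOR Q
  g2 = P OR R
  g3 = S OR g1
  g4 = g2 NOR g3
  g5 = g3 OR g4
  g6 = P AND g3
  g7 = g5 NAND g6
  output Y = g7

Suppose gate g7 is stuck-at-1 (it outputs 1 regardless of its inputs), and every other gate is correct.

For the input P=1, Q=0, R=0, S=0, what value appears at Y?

Propagate with g7 forced: g1=1, g2=1, g3=1, g4=0, g5=1, g6=1, g7=1 [stuck-at-1].
So Y = 1. (Without the fault it would be 0.)

1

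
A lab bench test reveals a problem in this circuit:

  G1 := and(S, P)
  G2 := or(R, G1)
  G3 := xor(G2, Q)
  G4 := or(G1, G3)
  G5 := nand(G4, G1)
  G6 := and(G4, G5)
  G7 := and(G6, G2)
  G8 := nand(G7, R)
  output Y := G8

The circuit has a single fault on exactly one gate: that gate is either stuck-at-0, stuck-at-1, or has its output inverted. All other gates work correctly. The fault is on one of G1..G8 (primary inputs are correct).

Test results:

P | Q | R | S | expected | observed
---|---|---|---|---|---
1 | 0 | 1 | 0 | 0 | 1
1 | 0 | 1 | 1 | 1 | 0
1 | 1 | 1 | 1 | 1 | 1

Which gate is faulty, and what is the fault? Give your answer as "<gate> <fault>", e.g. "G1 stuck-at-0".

Fault-free values for test 1 (P=1, Q=0, R=1, S=0): G1=0, G2=1, G3=1, G4=1, G5=1, G6=1, G7=1, G8=0, giving Y=0. Observed 1.
Test 1: faults giving observed 1 are {G1 stuck-at-1, G1 inverted output, G2 stuck-at-0, G2 inverted output, G3 stuck-at-0, G3 inverted output, G4 stuck-at-0, G4 inverted output, G5 stuck-at-0, G5 inverted output, G6 stuck-at-0, G6 inverted output, G7 stuck-at-0, G7 inverted output, G8 stuck-at-1, G8 inverted output}.
Test 2 (P=1, Q=0, R=1, S=1): fault-free G1=1, G2=1, G3=1, G4=1, G5=0, G6=0, G7=0, G8=1 → 1; observed 0. Eliminates G1 stuck-at-1, G2 stuck-at-0, G2 inverted output, G3 stuck-at-0, G3 inverted output, G4 stuck-at-0, G4 inverted output, G5 stuck-at-0, G6 stuck-at-0, G7 stuck-at-0, G8 stuck-at-1.
Test 3 (P=1, Q=1, R=1, S=1): fault-free G1=1, G2=1, G3=0, G4=1, G5=0, G6=0, G7=0, G8=1 → 1; observed 1. Eliminates G5 inverted output, G6 inverted output, G7 inverted output, G8 inverted output.
Only G1 inverted output is consistent with every test.

G1 inverted output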